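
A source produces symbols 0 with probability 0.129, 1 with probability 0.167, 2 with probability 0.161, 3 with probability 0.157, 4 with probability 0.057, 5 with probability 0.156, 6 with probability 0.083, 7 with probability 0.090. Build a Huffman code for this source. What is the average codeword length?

2.973 bits/symbol

Repeatedly combine the two least-probable nodes; the expected code length is the sum of the merged weights.
merge 57/1000 + 83/1000 → 7/50
merge 9/100 + 129/1000 → 219/1000
merge 7/50 + 39/250 → 37/125
merge 157/1000 + 161/1000 → 159/500
merge 167/1000 + 219/1000 → 193/500
merge 37/125 + 159/500 → 307/500
merge 193/500 + 307/500 → 1
L = 7/50 + 219/1000 + 37/125 + 159/500 + 193/500 + 307/500 + 1 = 2973/1000 = 2.973 bits/symbol.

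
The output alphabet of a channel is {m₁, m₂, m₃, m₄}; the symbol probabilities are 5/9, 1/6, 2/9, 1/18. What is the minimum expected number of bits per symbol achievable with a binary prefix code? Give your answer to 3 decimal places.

Repeatedly combine the two least-probable nodes; the expected code length is the sum of the merged weights.
merge 1/18 + 1/6 → 2/9
merge 2/9 + 2/9 → 4/9
merge 4/9 + 5/9 → 1
L = 2/9 + 4/9 + 1 = 5/3 ≈ 1.667 bits/symbol.

1.667 bits/symbol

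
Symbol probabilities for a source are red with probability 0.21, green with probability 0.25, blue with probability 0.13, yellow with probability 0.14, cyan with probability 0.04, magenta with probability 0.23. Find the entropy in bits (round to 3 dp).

H = −Σ pᵢ log₂ pᵢ.
−0.21·log₂(0.21) = 0.4728
−0.25·log₂(0.25) = 0.5000
−0.13·log₂(0.13) = 0.3826
−0.14·log₂(0.14) = 0.3971
−0.04·log₂(0.04) = 0.1858
−0.23·log₂(0.23) = 0.4877
Sum ≈ 2.4260 → 2.426 bits.

2.426 bits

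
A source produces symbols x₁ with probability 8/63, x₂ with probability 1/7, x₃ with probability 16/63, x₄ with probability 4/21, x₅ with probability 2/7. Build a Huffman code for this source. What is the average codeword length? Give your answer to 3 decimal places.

Repeatedly combine the two least-probable nodes; the expected code length is the sum of the merged weights.
merge 8/63 + 1/7 → 17/63
merge 4/21 + 16/63 → 4/9
merge 17/63 + 2/7 → 5/9
merge 4/9 + 5/9 → 1
L = 17/63 + 4/9 + 5/9 + 1 = 143/63 ≈ 2.270 bits/symbol.

2.270 bits/symbol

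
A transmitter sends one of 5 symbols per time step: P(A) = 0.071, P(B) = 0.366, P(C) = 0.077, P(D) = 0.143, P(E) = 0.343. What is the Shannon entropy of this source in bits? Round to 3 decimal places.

2.017 bits

H = −Σ pᵢ log₂ pᵢ.
−0.071·log₂(0.071) = 0.2709
−0.366·log₂(0.366) = 0.5307
−0.077·log₂(0.077) = 0.2848
−0.143·log₂(0.143) = 0.4012
−0.343·log₂(0.343) = 0.5295
Sum ≈ 2.0172 → 2.017 bits.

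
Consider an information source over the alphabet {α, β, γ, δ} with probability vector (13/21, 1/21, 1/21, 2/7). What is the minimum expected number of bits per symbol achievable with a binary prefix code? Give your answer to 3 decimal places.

1.476 bits/symbol

Repeatedly combine the two least-probable nodes; the expected code length is the sum of the merged weights.
merge 1/21 + 1/21 → 2/21
merge 2/21 + 2/7 → 8/21
merge 8/21 + 13/21 → 1
L = 2/21 + 8/21 + 1 = 31/21 ≈ 1.476 bits/symbol.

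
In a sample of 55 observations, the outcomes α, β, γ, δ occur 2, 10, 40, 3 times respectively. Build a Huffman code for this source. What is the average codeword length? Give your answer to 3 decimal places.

1.364 bits/symbol

Probabilities are the counts divided by 55.
Repeatedly combine the two least-probable nodes; the expected code length is the sum of the merged weights.
merge 2/55 + 3/55 → 1/11
merge 1/11 + 2/11 → 3/11
merge 3/11 + 8/11 → 1
L = 1/11 + 3/11 + 1 = 15/11 ≈ 1.364 bits/symbol.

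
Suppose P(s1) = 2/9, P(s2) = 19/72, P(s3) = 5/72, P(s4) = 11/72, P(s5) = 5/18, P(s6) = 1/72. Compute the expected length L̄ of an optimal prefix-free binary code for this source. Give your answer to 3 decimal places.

2.319 bits/symbol

Repeatedly combine the two least-probable nodes; the expected code length is the sum of the merged weights.
merge 1/72 + 5/72 → 1/12
merge 1/12 + 11/72 → 17/72
merge 2/9 + 17/72 → 11/24
merge 19/72 + 5/18 → 13/24
merge 11/24 + 13/24 → 1
L = 1/12 + 17/72 + 11/24 + 13/24 + 1 = 167/72 ≈ 2.319 bits/symbol.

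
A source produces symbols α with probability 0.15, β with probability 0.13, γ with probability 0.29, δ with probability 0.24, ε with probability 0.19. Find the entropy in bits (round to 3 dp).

H = −Σ pᵢ log₂ pᵢ.
−0.15·log₂(0.15) = 0.4105
−0.13·log₂(0.13) = 0.3826
−0.29·log₂(0.29) = 0.5179
−0.24·log₂(0.24) = 0.4941
−0.19·log₂(0.19) = 0.4552
Sum ≈ 2.2605 → 2.260 bits.

2.260 bits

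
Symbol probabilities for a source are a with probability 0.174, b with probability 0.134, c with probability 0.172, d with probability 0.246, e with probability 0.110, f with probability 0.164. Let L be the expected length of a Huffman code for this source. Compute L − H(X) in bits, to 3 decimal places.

Entropy H = −Σ p log₂ p ≈ 2.5401 bits.
Huffman merges: 11/100+67/500→61/250; 41/250+43/250→42/125; 87/500+61/250→209/500; 123/500+42/125→291/500; 209/500+291/500→1. L = 129/50 ≈ 2.5800.
L − H = 2.5800 − 2.5401 = 0.040 bits.

0.040 bits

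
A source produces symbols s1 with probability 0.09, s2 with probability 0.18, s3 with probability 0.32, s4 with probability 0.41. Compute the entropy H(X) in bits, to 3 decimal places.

1.811 bits

H = −Σ pᵢ log₂ pᵢ.
−0.09·log₂(0.09) = 0.3127
−0.18·log₂(0.18) = 0.4453
−0.32·log₂(0.32) = 0.5260
−0.41·log₂(0.41) = 0.5274
Sum ≈ 1.8114 → 1.811 bits.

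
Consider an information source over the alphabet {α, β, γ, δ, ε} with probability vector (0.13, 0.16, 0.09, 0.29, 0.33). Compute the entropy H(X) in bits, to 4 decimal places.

H = −Σ pᵢ log₂ pᵢ.
−0.13·log₂(0.13) = 0.3826
−0.16·log₂(0.16) = 0.4230
−0.09·log₂(0.09) = 0.3127
−0.29·log₂(0.29) = 0.5179
−0.33·log₂(0.33) = 0.5278
Sum ≈ 2.1640 → 2.1640 bits.

2.1640 bits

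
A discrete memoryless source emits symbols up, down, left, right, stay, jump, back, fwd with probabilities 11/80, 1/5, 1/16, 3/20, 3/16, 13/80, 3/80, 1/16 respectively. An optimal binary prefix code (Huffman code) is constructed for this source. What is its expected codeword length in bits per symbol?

2.875 bits/symbol

Repeatedly combine the two least-probable nodes; the expected code length is the sum of the merged weights.
merge 3/80 + 1/16 → 1/10
merge 1/16 + 1/10 → 13/80
merge 11/80 + 3/20 → 23/80
merge 13/80 + 13/80 → 13/40
merge 3/16 + 1/5 → 31/80
merge 23/80 + 13/40 → 49/80
merge 31/80 + 49/80 → 1
L = 1/10 + 13/80 + 23/80 + 13/40 + 31/80 + 49/80 + 1 = 23/8 = 2.875 bits/symbol.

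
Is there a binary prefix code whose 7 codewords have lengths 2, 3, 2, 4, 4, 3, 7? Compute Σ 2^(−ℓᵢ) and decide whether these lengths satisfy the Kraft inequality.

With common denominator 2^7 = 128: Σ 2^(−ℓᵢ) = 32/128 + 16/128 + 32/128 + 8/128 + 8/128 + 16/128 + 1/128 = 113/128 = 0.8828125.
Kraft's inequality requires Σ ≤ 1; here Σ = 0.8828125 ≤ 1, so such a prefix code exists.

0.8828125; yes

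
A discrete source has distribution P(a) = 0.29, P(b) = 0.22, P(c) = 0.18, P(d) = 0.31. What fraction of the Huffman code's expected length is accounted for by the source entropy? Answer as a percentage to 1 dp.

Entropy H = −Σ p log₂ p ≈ 1.9676 bits.
Huffman merges: 9/50+11/50→2/5; 29/100+31/100→3/5; 2/5+3/5→1. L = 2 ≈ 2.0000.
Efficiency = H/L = 1.9676/2.0000 = 98.4%.

98.4%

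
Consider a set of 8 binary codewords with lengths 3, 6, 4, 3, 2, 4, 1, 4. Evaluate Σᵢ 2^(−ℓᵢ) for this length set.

With common denominator 2^6 = 64: Σ 2^(−ℓᵢ) = 8/64 + 1/64 + 4/64 + 8/64 + 16/64 + 4/64 + 32/64 + 4/64 = 77/64 = 1.203125.

1.203125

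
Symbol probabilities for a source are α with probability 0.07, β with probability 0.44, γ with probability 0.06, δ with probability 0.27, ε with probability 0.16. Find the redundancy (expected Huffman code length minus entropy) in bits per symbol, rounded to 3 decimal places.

Entropy H = −Σ p log₂ p ≈ 1.9663 bits.
Huffman merges: 3/50+7/100→13/100; 13/100+4/25→29/100; 27/100+29/100→14/25; 11/25+14/25→1. L = 99/50 ≈ 1.9800.
L − H = 1.9800 − 1.9663 = 0.014 bits.

0.014 bits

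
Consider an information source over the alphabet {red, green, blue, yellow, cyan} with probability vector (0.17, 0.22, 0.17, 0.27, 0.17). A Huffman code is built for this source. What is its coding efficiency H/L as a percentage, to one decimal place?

Entropy H = −Σ p log₂ p ≈ 2.2944 bits.
Huffman merges: 17/100+17/100→17/50; 17/100+11/50→39/100; 27/100+17/50→61/100; 39/100+61/100→1. L = 117/50 ≈ 2.3400.
Efficiency = H/L = 2.2944/2.3400 = 98.0%.

98.0%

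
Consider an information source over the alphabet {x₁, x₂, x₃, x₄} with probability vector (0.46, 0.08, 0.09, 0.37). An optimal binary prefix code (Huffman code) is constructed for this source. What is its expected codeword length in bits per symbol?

1.71 bits/symbol

Repeatedly combine the two least-probable nodes; the expected code length is the sum of the merged weights.
merge 2/25 + 9/100 → 17/100
merge 17/100 + 37/100 → 27/50
merge 23/50 + 27/50 → 1
L = 17/100 + 27/50 + 1 = 171/100 = 1.71 bits/symbol.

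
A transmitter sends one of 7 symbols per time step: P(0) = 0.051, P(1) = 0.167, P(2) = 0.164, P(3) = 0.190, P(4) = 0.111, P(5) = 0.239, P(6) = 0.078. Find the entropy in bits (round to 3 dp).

H = −Σ pᵢ log₂ pᵢ.
−0.051·log₂(0.051) = 0.2190
−0.167·log₂(0.167) = 0.4312
−0.164·log₂(0.164) = 0.4278
−0.190·log₂(0.190) = 0.4552
−0.111·log₂(0.111) = 0.3520
−0.239·log₂(0.239) = 0.4935
−0.078·log₂(0.078) = 0.2871
Sum ≈ 2.6658 → 2.666 bits.

2.666 bits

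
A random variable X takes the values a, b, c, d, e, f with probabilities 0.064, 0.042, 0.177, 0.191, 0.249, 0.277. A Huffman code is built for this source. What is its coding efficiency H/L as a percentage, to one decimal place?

98.6%

Entropy H = −Σ p log₂ p ≈ 2.3567 bits.
Huffman merges: 21/500+8/125→53/500; 53/500+177/1000→283/1000; 191/1000+249/1000→11/25; 277/1000+283/1000→14/25; 11/25+14/25→1. L = 2389/1000 ≈ 2.3890.
Efficiency = H/L = 2.3567/2.3890 = 98.6%.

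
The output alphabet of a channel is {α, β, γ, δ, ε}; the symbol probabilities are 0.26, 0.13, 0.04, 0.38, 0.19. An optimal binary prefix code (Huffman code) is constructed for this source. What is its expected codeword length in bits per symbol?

Repeatedly combine the two least-probable nodes; the expected code length is the sum of the merged weights.
merge 1/25 + 13/100 → 17/100
merge 17/100 + 19/100 → 9/25
merge 13/50 + 9/25 → 31/50
merge 19/50 + 31/50 → 1
L = 17/100 + 9/25 + 31/50 + 1 = 43/20 = 2.15 bits/symbol.

2.15 bits/symbol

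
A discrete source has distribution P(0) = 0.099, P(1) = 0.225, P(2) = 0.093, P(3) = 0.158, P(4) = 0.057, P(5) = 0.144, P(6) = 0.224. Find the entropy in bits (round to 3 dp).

2.675 bits

H = −Σ pᵢ log₂ pᵢ.
−0.099·log₂(0.099) = 0.3303
−0.225·log₂(0.225) = 0.4842
−0.093·log₂(0.093) = 0.3187
−0.158·log₂(0.158) = 0.4206
−0.057·log₂(0.057) = 0.2356
−0.144·log₂(0.144) = 0.4026
−0.224·log₂(0.224) = 0.4835
Sum ≈ 2.6754 → 2.675 bits.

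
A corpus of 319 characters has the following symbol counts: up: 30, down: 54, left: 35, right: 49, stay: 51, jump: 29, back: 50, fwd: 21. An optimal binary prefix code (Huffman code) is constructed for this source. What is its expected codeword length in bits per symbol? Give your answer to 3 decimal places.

Probabilities are the counts divided by 319.
Repeatedly combine the two least-probable nodes; the expected code length is the sum of the merged weights.
merge 21/319 + 1/11 → 50/319
merge 30/319 + 35/319 → 65/319
merge 49/319 + 50/319 → 9/29
merge 50/319 + 51/319 → 101/319
merge 54/319 + 65/319 → 119/319
merge 9/29 + 101/319 → 200/319
merge 119/319 + 200/319 → 1
L = 50/319 + 65/319 + 9/29 + 101/319 + 119/319 + 200/319 + 1 = 953/319 ≈ 2.987 bits/symbol.

2.987 bits/symbol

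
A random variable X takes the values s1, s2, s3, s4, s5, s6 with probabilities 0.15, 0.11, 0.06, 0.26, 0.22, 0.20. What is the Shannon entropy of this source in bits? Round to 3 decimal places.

H = −Σ pᵢ log₂ pᵢ.
−0.15·log₂(0.15) = 0.4105
−0.11·log₂(0.11) = 0.3503
−0.06·log₂(0.06) = 0.2435
−0.26·log₂(0.26) = 0.5053
−0.22·log₂(0.22) = 0.4806
−0.20·log₂(0.20) = 0.4644
Sum ≈ 2.4546 → 2.455 bits.

2.455 bits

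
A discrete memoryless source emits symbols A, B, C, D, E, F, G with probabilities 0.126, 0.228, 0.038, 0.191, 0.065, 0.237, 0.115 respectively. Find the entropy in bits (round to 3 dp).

H = −Σ pᵢ log₂ pᵢ.
−0.126·log₂(0.126) = 0.3766
−0.228·log₂(0.228) = 0.4863
−0.038·log₂(0.038) = 0.1793
−0.191·log₂(0.191) = 0.4562
−0.065·log₂(0.065) = 0.2563
−0.237·log₂(0.237) = 0.4923
−0.115·log₂(0.115) = 0.3588
Sum ≈ 2.6057 → 2.606 bits.

2.606 bits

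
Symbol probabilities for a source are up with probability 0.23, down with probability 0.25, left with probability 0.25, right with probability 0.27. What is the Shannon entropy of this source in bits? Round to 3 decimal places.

H = −Σ pᵢ log₂ pᵢ.
−0.23·log₂(0.23) = 0.4877
−0.25·log₂(0.25) = 0.5000
−0.25·log₂(0.25) = 0.5000
−0.27·log₂(0.27) = 0.5100
Sum ≈ 1.9977 → 1.998 bits.

1.998 bits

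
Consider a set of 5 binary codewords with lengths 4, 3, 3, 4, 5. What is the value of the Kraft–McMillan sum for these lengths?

0.40625

With common denominator 2^5 = 32: Σ 2^(−ℓᵢ) = 2/32 + 4/32 + 4/32 + 2/32 + 1/32 = 13/32 = 0.40625.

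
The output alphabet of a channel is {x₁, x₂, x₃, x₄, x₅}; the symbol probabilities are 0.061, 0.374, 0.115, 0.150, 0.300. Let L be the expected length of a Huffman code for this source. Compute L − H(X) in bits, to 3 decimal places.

Entropy H = −Σ p log₂ p ≈ 2.0673 bits.
Huffman merges: 61/1000+23/200→22/125; 3/20+22/125→163/500; 3/10+163/500→313/500; 187/500+313/500→1. L = 266/125 ≈ 2.1280.
L − H = 2.1280 − 2.0673 = 0.061 bits.

0.061 bits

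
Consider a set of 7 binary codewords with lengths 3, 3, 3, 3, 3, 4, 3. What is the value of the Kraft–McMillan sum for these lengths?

0.8125

With common denominator 2^4 = 16: Σ 2^(−ℓᵢ) = 2/16 + 2/16 + 2/16 + 2/16 + 2/16 + 1/16 + 2/16 = 13/16 = 0.8125.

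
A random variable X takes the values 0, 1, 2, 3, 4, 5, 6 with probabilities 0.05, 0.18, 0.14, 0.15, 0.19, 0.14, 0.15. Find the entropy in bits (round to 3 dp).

2.732 bits

H = −Σ pᵢ log₂ pᵢ.
−0.05·log₂(0.05) = 0.2161
−0.18·log₂(0.18) = 0.4453
−0.14·log₂(0.14) = 0.3971
−0.15·log₂(0.15) = 0.4105
−0.19·log₂(0.19) = 0.4552
−0.14·log₂(0.14) = 0.3971
−0.15·log₂(0.15) = 0.4105
Sum ≈ 2.7319 → 2.732 bits.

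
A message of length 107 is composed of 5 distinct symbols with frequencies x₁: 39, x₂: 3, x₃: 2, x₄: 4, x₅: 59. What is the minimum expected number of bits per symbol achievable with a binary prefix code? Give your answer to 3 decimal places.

1.579 bits/symbol

Probabilities are the counts divided by 107.
Repeatedly combine the two least-probable nodes; the expected code length is the sum of the merged weights.
merge 2/107 + 3/107 → 5/107
merge 4/107 + 5/107 → 9/107
merge 9/107 + 39/107 → 48/107
merge 48/107 + 59/107 → 1
L = 5/107 + 9/107 + 48/107 + 1 = 169/107 ≈ 1.579 bits/symbol.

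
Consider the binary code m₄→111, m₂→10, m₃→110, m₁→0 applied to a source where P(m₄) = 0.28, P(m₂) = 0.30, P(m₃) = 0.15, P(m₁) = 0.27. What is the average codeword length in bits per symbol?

L̄ = Σ pᵢ·ℓᵢ = 0.28·3 + 0.30·2 + 0.15·3 + 0.27·1 = 2.16 bits/symbol.

2.16 bits/symbol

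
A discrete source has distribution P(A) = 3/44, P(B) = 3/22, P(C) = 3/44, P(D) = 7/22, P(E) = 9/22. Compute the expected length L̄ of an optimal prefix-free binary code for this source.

Repeatedly combine the two least-probable nodes; the expected code length is the sum of the merged weights.
merge 3/44 + 3/44 → 3/22
merge 3/22 + 3/22 → 3/11
merge 3/11 + 7/22 → 13/22
merge 9/22 + 13/22 → 1
L = 3/22 + 3/11 + 13/22 + 1 = 2 bits/symbol.

2 bits/symbol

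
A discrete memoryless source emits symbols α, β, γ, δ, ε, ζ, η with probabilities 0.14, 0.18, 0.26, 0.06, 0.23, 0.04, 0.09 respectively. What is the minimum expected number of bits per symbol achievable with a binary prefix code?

2.61 bits/symbol

Repeatedly combine the two least-probable nodes; the expected code length is the sum of the merged weights.
merge 1/25 + 3/50 → 1/10
merge 9/100 + 1/10 → 19/100
merge 7/50 + 9/50 → 8/25
merge 19/100 + 23/100 → 21/50
merge 13/50 + 8/25 → 29/50
merge 21/50 + 29/50 → 1
L = 1/10 + 19/100 + 8/25 + 21/50 + 29/50 + 1 = 261/100 = 2.61 bits/symbol.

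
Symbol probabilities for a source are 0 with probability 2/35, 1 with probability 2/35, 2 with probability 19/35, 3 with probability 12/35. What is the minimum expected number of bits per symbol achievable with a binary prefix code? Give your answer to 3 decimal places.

1.571 bits/symbol

Repeatedly combine the two least-probable nodes; the expected code length is the sum of the merged weights.
merge 2/35 + 2/35 → 4/35
merge 4/35 + 12/35 → 16/35
merge 16/35 + 19/35 → 1
L = 4/35 + 16/35 + 1 = 11/7 ≈ 1.571 bits/symbol.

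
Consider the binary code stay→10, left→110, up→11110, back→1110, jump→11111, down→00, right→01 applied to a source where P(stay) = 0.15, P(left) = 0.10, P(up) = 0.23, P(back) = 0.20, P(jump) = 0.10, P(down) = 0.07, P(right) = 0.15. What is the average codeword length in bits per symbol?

3.49 bits/symbol

L̄ = Σ pᵢ·ℓᵢ = 0.15·2 + 0.10·3 + 0.23·5 + 0.20·4 + 0.10·5 + 0.07·2 + 0.15·2 = 3.49 bits/symbol.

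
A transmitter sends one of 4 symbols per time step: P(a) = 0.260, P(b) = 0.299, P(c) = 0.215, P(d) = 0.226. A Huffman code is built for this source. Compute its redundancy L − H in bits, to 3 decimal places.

0.012 bits

Entropy H = −Σ p log₂ p ≈ 1.9878 bits.
Huffman merges: 43/200+113/500→441/1000; 13/50+299/1000→559/1000; 441/1000+559/1000→1. L = 2 ≈ 2.0000.
L − H = 2.0000 − 1.9878 = 0.012 bits.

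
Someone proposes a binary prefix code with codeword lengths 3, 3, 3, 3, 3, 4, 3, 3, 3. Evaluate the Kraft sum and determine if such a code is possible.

With common denominator 2^4 = 16: Σ 2^(−ℓᵢ) = 2/16 + 2/16 + 2/16 + 2/16 + 2/16 + 1/16 + 2/16 + 2/16 + 2/16 = 17/16 = 1.0625.
Kraft's inequality requires Σ ≤ 1; here Σ = 1.0625 > 1, so no such prefix code exists.

1.0625; no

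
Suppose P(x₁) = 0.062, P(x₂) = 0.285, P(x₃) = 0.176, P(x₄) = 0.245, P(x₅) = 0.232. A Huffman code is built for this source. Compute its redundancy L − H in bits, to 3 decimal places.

0.046 bits

Entropy H = −Σ p log₂ p ≈ 2.1921 bits.
Huffman merges: 31/500+22/125→119/500; 29/125+119/500→47/100; 49/200+57/200→53/100; 47/100+53/100→1. L = 1119/500 ≈ 2.2380.
L − H = 2.2380 − 2.1921 = 0.046 bits.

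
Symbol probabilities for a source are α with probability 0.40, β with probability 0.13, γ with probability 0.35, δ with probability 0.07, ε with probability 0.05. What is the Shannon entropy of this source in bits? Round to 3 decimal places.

H = −Σ pᵢ log₂ pᵢ.
−0.40·log₂(0.40) = 0.5288
−0.13·log₂(0.13) = 0.3826
−0.35·log₂(0.35) = 0.5301
−0.07·log₂(0.07) = 0.2686
−0.05·log₂(0.05) = 0.2161
Sum ≈ 1.9262 → 1.926 bits.

1.926 bits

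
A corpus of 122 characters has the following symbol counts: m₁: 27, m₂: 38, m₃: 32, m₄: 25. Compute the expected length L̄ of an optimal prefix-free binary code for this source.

2 bits/symbol

Probabilities are the counts divided by 122.
Repeatedly combine the two least-probable nodes; the expected code length is the sum of the merged weights.
merge 25/122 + 27/122 → 26/61
merge 16/61 + 19/61 → 35/61
merge 26/61 + 35/61 → 1
L = 26/61 + 35/61 + 1 = 2 bits/symbol.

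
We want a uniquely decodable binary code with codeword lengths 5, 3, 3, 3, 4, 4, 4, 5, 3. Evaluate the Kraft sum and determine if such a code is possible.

0.75; yes

With common denominator 2^5 = 32: Σ 2^(−ℓᵢ) = 1/32 + 4/32 + 4/32 + 4/32 + 2/32 + 2/32 + 2/32 + 1/32 + 4/32 = 24/32 = 0.75.
Kraft's inequality requires Σ ≤ 1; here Σ = 0.75 ≤ 1, so such a prefix code exists.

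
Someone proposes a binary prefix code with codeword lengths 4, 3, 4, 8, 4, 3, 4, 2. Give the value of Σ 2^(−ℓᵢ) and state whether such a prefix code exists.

With common denominator 2^8 = 256: Σ 2^(−ℓᵢ) = 16/256 + 32/256 + 16/256 + 1/256 + 16/256 + 32/256 + 16/256 + 64/256 = 193/256 = 0.75390625.
Kraft's inequality requires Σ ≤ 1; here Σ = 0.75390625 ≤ 1, so such a prefix code exists.

0.75390625; yes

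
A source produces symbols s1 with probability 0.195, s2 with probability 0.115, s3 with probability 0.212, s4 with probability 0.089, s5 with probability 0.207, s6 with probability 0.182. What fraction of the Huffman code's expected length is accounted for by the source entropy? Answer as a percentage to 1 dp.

Entropy H = −Σ p log₂ p ≈ 2.5215 bits.
Huffman merges: 89/1000+23/200→51/250; 91/500+39/200→377/1000; 51/250+207/1000→411/1000; 53/250+377/1000→589/1000; 411/1000+589/1000→1. L = 2581/1000 ≈ 2.5810.
Efficiency = H/L = 2.5215/2.5810 = 97.7%.

97.7%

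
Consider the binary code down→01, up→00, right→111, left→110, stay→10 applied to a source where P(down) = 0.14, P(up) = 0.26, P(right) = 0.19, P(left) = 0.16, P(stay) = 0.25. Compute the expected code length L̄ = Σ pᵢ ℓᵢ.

2.35 bits/symbol

L̄ = Σ pᵢ·ℓᵢ = 0.14·2 + 0.26·2 + 0.19·3 + 0.16·3 + 0.25·2 = 2.35 bits/symbol.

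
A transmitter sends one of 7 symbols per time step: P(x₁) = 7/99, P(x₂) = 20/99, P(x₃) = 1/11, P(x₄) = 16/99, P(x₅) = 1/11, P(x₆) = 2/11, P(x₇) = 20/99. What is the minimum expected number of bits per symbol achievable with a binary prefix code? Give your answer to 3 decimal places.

2.758 bits/symbol

Repeatedly combine the two least-probable nodes; the expected code length is the sum of the merged weights.
merge 7/99 + 1/11 → 16/99
merge 1/11 + 16/99 → 25/99
merge 16/99 + 2/11 → 34/99
merge 20/99 + 20/99 → 40/99
merge 25/99 + 34/99 → 59/99
merge 40/99 + 59/99 → 1
L = 16/99 + 25/99 + 34/99 + 40/99 + 59/99 + 1 = 91/33 ≈ 2.758 bits/symbol.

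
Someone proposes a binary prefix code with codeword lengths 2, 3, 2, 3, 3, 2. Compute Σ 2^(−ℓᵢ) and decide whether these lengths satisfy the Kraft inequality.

With common denominator 2^3 = 8: Σ 2^(−ℓᵢ) = 2/8 + 1/8 + 2/8 + 1/8 + 1/8 + 2/8 = 9/8 = 1.125.
Kraft's inequality requires Σ ≤ 1; here Σ = 1.125 > 1, so no such prefix code exists.

1.125; no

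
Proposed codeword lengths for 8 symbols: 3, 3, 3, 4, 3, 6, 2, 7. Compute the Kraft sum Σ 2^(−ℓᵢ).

With common denominator 2^7 = 128: Σ 2^(−ℓᵢ) = 16/128 + 16/128 + 16/128 + 8/128 + 16/128 + 2/128 + 32/128 + 1/128 = 107/128 = 0.8359375.

0.8359375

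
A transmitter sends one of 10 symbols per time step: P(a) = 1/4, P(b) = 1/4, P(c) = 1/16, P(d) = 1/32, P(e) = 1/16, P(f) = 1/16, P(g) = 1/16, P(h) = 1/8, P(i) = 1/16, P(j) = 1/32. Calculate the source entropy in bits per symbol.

2.9375 bits

Each probability is a power of 1/2, so log₂(1/p) is an integer.
H = Σ p·log₂(1/p) = 1/4·2 + 1/4·2 + 1/16·4 + 1/32·5 + 1/16·4 + 1/16·4 + 1/16·4 + 1/8·3 + 1/16·4 + 1/32·5 = 2.9375 bits.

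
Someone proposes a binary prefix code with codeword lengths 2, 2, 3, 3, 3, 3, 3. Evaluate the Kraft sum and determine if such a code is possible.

With common denominator 2^3 = 8: Σ 2^(−ℓᵢ) = 2/8 + 2/8 + 1/8 + 1/8 + 1/8 + 1/8 + 1/8 = 9/8 = 1.125.
Kraft's inequality requires Σ ≤ 1; here Σ = 1.125 > 1, so no such prefix code exists.

1.125; no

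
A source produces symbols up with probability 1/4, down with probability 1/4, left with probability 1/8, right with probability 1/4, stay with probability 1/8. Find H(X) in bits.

Each probability is a power of 1/2, so log₂(1/p) is an integer.
H = Σ p·log₂(1/p) = 1/4·2 + 1/4·2 + 1/8·3 + 1/4·2 + 1/8·3 = 2.25 bits.

2.25 bits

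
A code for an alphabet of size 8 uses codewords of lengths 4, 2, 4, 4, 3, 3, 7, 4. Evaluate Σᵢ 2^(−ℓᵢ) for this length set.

With common denominator 2^7 = 128: Σ 2^(−ℓᵢ) = 8/128 + 32/128 + 8/128 + 8/128 + 16/128 + 16/128 + 1/128 + 8/128 = 97/128 = 0.7578125.

0.7578125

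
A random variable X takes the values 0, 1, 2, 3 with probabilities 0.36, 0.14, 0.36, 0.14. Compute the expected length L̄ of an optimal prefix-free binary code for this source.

1.92 bits/symbol

Repeatedly combine the two least-probable nodes; the expected code length is the sum of the merged weights.
merge 7/50 + 7/50 → 7/25
merge 7/25 + 9/25 → 16/25
merge 9/25 + 16/25 → 1
L = 7/25 + 16/25 + 1 = 48/25 = 1.92 bits/symbol.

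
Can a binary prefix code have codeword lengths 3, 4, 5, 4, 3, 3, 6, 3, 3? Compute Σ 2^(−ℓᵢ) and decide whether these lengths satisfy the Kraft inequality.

0.796875; yes

With common denominator 2^6 = 64: Σ 2^(−ℓᵢ) = 8/64 + 4/64 + 2/64 + 4/64 + 8/64 + 8/64 + 1/64 + 8/64 + 8/64 = 51/64 = 0.796875.
Kraft's inequality requires Σ ≤ 1; here Σ = 0.796875 ≤ 1, so such a prefix code exists.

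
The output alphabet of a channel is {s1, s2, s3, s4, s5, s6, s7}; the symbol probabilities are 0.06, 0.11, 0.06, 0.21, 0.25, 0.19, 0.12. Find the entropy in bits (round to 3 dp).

H = −Σ pᵢ log₂ pᵢ.
−0.06·log₂(0.06) = 0.2435
−0.11·log₂(0.11) = 0.3503
−0.06·log₂(0.06) = 0.2435
−0.21·log₂(0.21) = 0.4728
−0.25·log₂(0.25) = 0.5000
−0.19·log₂(0.19) = 0.4552
−0.12·log₂(0.12) = 0.3671
Sum ≈ 2.6325 → 2.632 bits.

2.632 bits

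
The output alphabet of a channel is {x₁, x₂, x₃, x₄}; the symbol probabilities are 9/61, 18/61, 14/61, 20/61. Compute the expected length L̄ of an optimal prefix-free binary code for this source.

Repeatedly combine the two least-probable nodes; the expected code length is the sum of the merged weights.
merge 9/61 + 14/61 → 23/61
merge 18/61 + 20/61 → 38/61
merge 23/61 + 38/61 → 1
L = 23/61 + 38/61 + 1 = 2 bits/symbol.

2 bits/symbol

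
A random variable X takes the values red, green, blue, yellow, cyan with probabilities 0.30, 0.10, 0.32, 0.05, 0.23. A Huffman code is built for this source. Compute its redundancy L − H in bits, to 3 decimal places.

0.067 bits

Entropy H = −Σ p log₂ p ≈ 2.0831 bits.
Huffman merges: 1/20+1/10→3/20; 3/20+23/100→19/50; 3/10+8/25→31/50; 19/50+31/50→1. L = 43/20 ≈ 2.1500.
L − H = 2.1500 − 2.0831 = 0.067 bits.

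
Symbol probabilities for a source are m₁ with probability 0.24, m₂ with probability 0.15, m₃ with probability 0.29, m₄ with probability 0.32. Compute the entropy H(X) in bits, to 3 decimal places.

1.949 bits

H = −Σ pᵢ log₂ pᵢ.
−0.24·log₂(0.24) = 0.4941
−0.15·log₂(0.15) = 0.4105
−0.29·log₂(0.29) = 0.5179
−0.32·log₂(0.32) = 0.5260
Sum ≈ 1.9486 → 1.949 bits.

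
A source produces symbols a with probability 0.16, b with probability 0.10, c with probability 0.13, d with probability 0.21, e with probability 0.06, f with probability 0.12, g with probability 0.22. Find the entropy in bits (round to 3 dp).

2.702 bits

H = −Σ pᵢ log₂ pᵢ.
−0.16·log₂(0.16) = 0.4230
−0.10·log₂(0.10) = 0.3322
−0.13·log₂(0.13) = 0.3826
−0.21·log₂(0.21) = 0.4728
−0.06·log₂(0.06) = 0.2435
−0.12·log₂(0.12) = 0.3671
−0.22·log₂(0.22) = 0.4806
Sum ≈ 2.7019 → 2.702 bits.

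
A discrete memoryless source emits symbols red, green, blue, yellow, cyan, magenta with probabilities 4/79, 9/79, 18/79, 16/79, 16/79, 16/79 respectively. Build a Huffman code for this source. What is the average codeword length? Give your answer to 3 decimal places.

Repeatedly combine the two least-probable nodes; the expected code length is the sum of the merged weights.
merge 4/79 + 9/79 → 13/79
merge 13/79 + 16/79 → 29/79
merge 16/79 + 16/79 → 32/79
merge 18/79 + 29/79 → 47/79
merge 32/79 + 47/79 → 1
L = 13/79 + 29/79 + 32/79 + 47/79 + 1 = 200/79 ≈ 2.532 bits/symbol.

2.532 bits/symbol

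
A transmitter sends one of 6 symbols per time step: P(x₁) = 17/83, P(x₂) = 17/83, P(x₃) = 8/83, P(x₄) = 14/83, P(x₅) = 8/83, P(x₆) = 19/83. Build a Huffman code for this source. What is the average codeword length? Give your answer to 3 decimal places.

2.554 bits/symbol

Repeatedly combine the two least-probable nodes; the expected code length is the sum of the merged weights.
merge 8/83 + 8/83 → 16/83
merge 14/83 + 16/83 → 30/83
merge 17/83 + 17/83 → 34/83
merge 19/83 + 30/83 → 49/83
merge 34/83 + 49/83 → 1
L = 16/83 + 30/83 + 34/83 + 49/83 + 1 = 212/83 ≈ 2.554 bits/symbol.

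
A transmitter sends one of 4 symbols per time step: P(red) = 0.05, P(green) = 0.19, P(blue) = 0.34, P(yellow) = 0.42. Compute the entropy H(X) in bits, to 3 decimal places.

H = −Σ pᵢ log₂ pᵢ.
−0.05·log₂(0.05) = 0.2161
−0.19·log₂(0.19) = 0.4552
−0.34·log₂(0.34) = 0.5292
−0.42·log₂(0.42) = 0.5256
Sum ≈ 1.7261 → 1.726 bits.

1.726 bits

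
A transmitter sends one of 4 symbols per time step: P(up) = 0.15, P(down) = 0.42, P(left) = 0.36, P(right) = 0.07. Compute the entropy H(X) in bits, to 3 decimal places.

H = −Σ pᵢ log₂ pᵢ.
−0.15·log₂(0.15) = 0.4105
−0.42·log₂(0.42) = 0.5256
−0.36·log₂(0.36) = 0.5306
−0.07·log₂(0.07) = 0.2686
Sum ≈ 1.7354 → 1.735 bits.

1.735 bits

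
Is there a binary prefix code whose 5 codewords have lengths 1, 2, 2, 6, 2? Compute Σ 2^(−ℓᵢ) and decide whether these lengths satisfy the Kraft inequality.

With common denominator 2^6 = 64: Σ 2^(−ℓᵢ) = 32/64 + 16/64 + 16/64 + 1/64 + 16/64 = 81/64 = 1.265625.
Kraft's inequality requires Σ ≤ 1; here Σ = 1.265625 > 1, so no such prefix code exists.

1.265625; no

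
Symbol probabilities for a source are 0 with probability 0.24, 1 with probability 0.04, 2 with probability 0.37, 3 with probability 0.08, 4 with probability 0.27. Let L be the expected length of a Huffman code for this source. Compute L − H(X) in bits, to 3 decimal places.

Entropy H = −Σ p log₂ p ≈ 2.0121 bits.
Huffman merges: 1/25+2/25→3/25; 3/25+6/25→9/25; 27/100+9/25→63/100; 37/100+63/100→1. L = 211/100 ≈ 2.1100.
L − H = 2.1100 − 2.0121 = 0.098 bits.

0.098 bits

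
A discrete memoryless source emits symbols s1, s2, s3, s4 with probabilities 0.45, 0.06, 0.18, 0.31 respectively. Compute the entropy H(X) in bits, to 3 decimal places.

1.731 bits

H = −Σ pᵢ log₂ pᵢ.
−0.45·log₂(0.45) = 0.5184
−0.06·log₂(0.06) = 0.2435
−0.18·log₂(0.18) = 0.4453
−0.31·log₂(0.31) = 0.5238
Sum ≈ 1.7310 → 1.731 bits.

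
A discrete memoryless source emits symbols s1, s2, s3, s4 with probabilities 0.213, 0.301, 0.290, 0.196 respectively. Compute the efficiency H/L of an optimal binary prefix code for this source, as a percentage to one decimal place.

Entropy H = −Σ p log₂ p ≈ 1.9753 bits.
Huffman merges: 49/250+213/1000→409/1000; 29/100+301/1000→591/1000; 409/1000+591/1000→1. L = 2 ≈ 2.0000.
Efficiency = H/L = 1.9753/2.0000 = 98.8%.

98.8%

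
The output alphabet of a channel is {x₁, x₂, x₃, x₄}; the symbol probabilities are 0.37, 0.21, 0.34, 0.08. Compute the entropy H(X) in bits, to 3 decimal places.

H = −Σ pᵢ log₂ pᵢ.
−0.37·log₂(0.37) = 0.5307
−0.21·log₂(0.21) = 0.4728
−0.34·log₂(0.34) = 0.5292
−0.08·log₂(0.08) = 0.2915
Sum ≈ 1.8242 → 1.824 bits.

1.824 bits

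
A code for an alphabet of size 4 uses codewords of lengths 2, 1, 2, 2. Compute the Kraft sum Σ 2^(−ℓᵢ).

1.25

With common denominator 2^2 = 4: Σ 2^(−ℓᵢ) = 1/4 + 2/4 + 1/4 + 1/4 = 5/4 = 1.25.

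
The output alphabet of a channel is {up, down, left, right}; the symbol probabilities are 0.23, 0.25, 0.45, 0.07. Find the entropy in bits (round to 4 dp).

1.7746 bits

H = −Σ pᵢ log₂ pᵢ.
−0.23·log₂(0.23) = 0.4877
−0.25·log₂(0.25) = 0.5000
−0.45·log₂(0.45) = 0.5184
−0.07·log₂(0.07) = 0.2686
Sum ≈ 1.7746 → 1.7746 bits.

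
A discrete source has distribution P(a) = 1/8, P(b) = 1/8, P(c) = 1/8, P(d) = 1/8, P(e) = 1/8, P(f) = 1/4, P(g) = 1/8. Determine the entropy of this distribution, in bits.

2.75 bits

Each probability is a power of 1/2, so log₂(1/p) is an integer.
H = Σ p·log₂(1/p) = 1/8·3 + 1/8·3 + 1/8·3 + 1/8·3 + 1/8·3 + 1/4·2 + 1/8·3 = 2.75 bits.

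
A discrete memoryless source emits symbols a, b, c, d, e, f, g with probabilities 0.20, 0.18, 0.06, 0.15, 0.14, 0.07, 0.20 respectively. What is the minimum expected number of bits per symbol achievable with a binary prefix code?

2.73 bits/symbol

Repeatedly combine the two least-probable nodes; the expected code length is the sum of the merged weights.
merge 3/50 + 7/100 → 13/100
merge 13/100 + 7/50 → 27/100
merge 3/20 + 9/50 → 33/100
merge 1/5 + 1/5 → 2/5
merge 27/100 + 33/100 → 3/5
merge 2/5 + 3/5 → 1
L = 13/100 + 27/100 + 33/100 + 2/5 + 3/5 + 1 = 273/100 = 2.73 bits/symbol.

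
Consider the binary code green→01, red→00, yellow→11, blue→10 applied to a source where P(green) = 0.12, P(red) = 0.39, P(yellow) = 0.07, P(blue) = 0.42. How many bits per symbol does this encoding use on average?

2 bits/symbol

L̄ = Σ pᵢ·ℓᵢ = 0.12·2 + 0.39·2 + 0.07·2 + 0.42·2 = 2 bits/symbol.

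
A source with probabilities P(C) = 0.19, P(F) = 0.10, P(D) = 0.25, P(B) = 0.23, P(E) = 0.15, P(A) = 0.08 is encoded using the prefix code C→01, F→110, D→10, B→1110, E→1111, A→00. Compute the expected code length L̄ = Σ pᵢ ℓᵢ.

L̄ = Σ pᵢ·ℓᵢ = 0.19·2 + 0.10·3 + 0.25·2 + 0.23·4 + 0.15·4 + 0.08·2 = 2.86 bits/symbol.

2.86 bits/symbol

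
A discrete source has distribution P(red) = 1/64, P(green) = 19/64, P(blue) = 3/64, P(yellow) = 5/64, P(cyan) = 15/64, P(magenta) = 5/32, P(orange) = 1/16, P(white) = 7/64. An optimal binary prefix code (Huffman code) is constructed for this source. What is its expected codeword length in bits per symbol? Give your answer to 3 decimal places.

Repeatedly combine the two least-probable nodes; the expected code length is the sum of the merged weights.
merge 1/64 + 3/64 → 1/16
merge 1/16 + 1/16 → 1/8
merge 5/64 + 7/64 → 3/16
merge 1/8 + 5/32 → 9/32
merge 3/16 + 15/64 → 27/64
merge 9/32 + 19/64 → 37/64
merge 27/64 + 37/64 → 1
L = 1/16 + 1/8 + 3/16 + 9/32 + 27/64 + 37/64 + 1 = 85/32 ≈ 2.656 bits/symbol.

2.656 bits/symbol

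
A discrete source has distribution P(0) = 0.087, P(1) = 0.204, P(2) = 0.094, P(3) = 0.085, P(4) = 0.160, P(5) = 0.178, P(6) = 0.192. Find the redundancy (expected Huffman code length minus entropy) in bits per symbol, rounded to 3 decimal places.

0.055 bits

Entropy H = −Σ p log₂ p ≈ 2.7206 bits.
Huffman merges: 17/200+87/1000→43/250; 47/500+4/25→127/500; 43/250+89/500→7/20; 24/125+51/250→99/250; 127/500+7/20→151/250; 99/250+151/250→1. L = 347/125 ≈ 2.7760.
L − H = 2.7760 − 2.7206 = 0.055 bits.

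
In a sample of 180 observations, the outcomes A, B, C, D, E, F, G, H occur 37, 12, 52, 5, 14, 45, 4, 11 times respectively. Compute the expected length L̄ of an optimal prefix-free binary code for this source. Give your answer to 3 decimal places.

Probabilities are the counts divided by 180.
Repeatedly combine the two least-probable nodes; the expected code length is the sum of the merged weights.
merge 1/45 + 1/36 → 1/20
merge 1/20 + 11/180 → 1/9
merge 1/15 + 7/90 → 13/90
merge 1/9 + 13/90 → 23/90
merge 37/180 + 1/4 → 41/90
merge 23/90 + 13/45 → 49/90
merge 41/90 + 49/90 → 1
L = 1/20 + 1/9 + 13/90 + 23/90 + 41/90 + 49/90 + 1 = 461/180 ≈ 2.561 bits/symbol.

2.561 bits/symbol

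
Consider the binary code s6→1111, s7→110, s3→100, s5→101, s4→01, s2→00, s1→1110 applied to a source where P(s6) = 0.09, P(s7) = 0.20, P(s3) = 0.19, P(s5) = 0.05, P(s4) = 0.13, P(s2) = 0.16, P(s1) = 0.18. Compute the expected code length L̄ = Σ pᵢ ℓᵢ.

L̄ = Σ pᵢ·ℓᵢ = 0.09·4 + 0.20·3 + 0.19·3 + 0.05·3 + 0.13·2 + 0.16·2 + 0.18·4 = 2.98 bits/symbol.

2.98 bits/symbol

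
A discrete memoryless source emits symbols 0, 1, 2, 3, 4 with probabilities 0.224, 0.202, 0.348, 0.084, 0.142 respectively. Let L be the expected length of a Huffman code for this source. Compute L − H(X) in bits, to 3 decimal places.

0.046 bits

Entropy H = −Σ p log₂ p ≈ 2.1796 bits.
Huffman merges: 21/250+71/500→113/500; 101/500+28/125→213/500; 113/500+87/250→287/500; 213/500+287/500→1. L = 1113/500 ≈ 2.2260.
L − H = 2.2260 − 2.1796 = 0.046 bits.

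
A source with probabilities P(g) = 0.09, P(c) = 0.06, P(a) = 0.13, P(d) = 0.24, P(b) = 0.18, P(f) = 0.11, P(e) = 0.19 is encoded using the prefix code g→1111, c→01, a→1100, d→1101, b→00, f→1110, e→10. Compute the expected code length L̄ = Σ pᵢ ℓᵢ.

3.14 bits/symbol

L̄ = Σ pᵢ·ℓᵢ = 0.09·4 + 0.06·2 + 0.13·4 + 0.24·4 + 0.18·2 + 0.11·4 + 0.19·2 = 3.14 bits/symbol.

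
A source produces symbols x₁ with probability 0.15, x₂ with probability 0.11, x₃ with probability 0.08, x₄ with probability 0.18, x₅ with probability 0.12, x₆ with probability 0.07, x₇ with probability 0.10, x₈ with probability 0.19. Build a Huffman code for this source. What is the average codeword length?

Repeatedly combine the two least-probable nodes; the expected code length is the sum of the merged weights.
merge 7/100 + 2/25 → 3/20
merge 1/10 + 11/100 → 21/100
merge 3/25 + 3/20 → 27/100
merge 3/20 + 9/50 → 33/100
merge 19/100 + 21/100 → 2/5
merge 27/100 + 33/100 → 3/5
merge 2/5 + 3/5 → 1
L = 3/20 + 21/100 + 27/100 + 33/100 + 2/5 + 3/5 + 1 = 74/25 = 2.96 bits/symbol.

2.96 bits/symbol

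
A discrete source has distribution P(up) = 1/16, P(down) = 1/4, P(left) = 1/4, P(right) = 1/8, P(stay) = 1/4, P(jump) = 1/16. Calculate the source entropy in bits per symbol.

2.375 bits

Each probability is a power of 1/2, so log₂(1/p) is an integer.
H = Σ p·log₂(1/p) = 1/16·4 + 1/4·2 + 1/4·2 + 1/8·3 + 1/4·2 + 1/16·4 = 2.375 bits.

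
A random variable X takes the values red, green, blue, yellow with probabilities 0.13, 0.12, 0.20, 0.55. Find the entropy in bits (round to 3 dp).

H = −Σ pᵢ log₂ pᵢ.
−0.13·log₂(0.13) = 0.3826
−0.12·log₂(0.12) = 0.3671
−0.20·log₂(0.20) = 0.4644
−0.55·log₂(0.55) = 0.4744
Sum ≈ 1.6885 → 1.688 bits.

1.688 bits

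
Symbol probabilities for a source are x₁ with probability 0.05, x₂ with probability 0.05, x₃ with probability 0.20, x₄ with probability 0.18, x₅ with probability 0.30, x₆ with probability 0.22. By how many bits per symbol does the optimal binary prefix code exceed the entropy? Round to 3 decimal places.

Entropy H = −Σ p log₂ p ≈ 2.3435 bits.
Huffman merges: 1/20+1/20→1/10; 1/10+9/50→7/25; 1/5+11/50→21/50; 7/25+3/10→29/50; 21/50+29/50→1. L = 119/50 ≈ 2.3800.
L − H = 2.3800 − 2.3435 = 0.036 bits.

0.036 bits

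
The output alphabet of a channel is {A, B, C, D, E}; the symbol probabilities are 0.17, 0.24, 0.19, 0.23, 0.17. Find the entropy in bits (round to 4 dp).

H = −Σ pᵢ log₂ pᵢ.
−0.17·log₂(0.17) = 0.4346
−0.24·log₂(0.24) = 0.4941
−0.19·log₂(0.19) = 0.4552
−0.23·log₂(0.23) = 0.4877
−0.17·log₂(0.17) = 0.4346
Sum ≈ 2.3062 → 2.3062 bits.

2.3062 bits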